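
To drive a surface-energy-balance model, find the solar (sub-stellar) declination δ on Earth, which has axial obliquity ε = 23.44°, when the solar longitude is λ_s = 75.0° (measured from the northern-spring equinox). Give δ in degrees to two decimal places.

δ = +22.60°

sin δ = sin ε · sin λ_s = sin 23.44° × sin 75.0° = 0.384234.
δ = arcsin(0.384234) = +22.60°.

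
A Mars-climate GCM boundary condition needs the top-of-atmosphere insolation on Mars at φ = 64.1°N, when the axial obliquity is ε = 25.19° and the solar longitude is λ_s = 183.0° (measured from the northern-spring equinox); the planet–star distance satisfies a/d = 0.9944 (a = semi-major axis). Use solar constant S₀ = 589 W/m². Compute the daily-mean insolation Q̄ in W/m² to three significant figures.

Solar declination: sin δ = sin ε · sin λ_s = sin 25.19° × sin 183.0° = -0.02228, so δ = -1.276°.
cos H₀ = −tan(+64.1°) tan(-1.276°) = 0.0459, H₀ = 1.5249 rad.
Bracket: H₀ sin φ sin δ + cos φ cos δ sin H₀ = 1.5249×0.89956×-0.02228 + 0.43680×0.99975×0.99895 = -0.030562 + 0.436232 = 0.405670.
Inverse-square distance factor (a/d)² = 0.9944² = 0.988831.
Q̄ = (S₀/π) × 0.988831 × [bracket] = (589/π) × 0.988831 × 0.405670 = 75.21 W/m².

Q̄ ≈ 75.2 W/m²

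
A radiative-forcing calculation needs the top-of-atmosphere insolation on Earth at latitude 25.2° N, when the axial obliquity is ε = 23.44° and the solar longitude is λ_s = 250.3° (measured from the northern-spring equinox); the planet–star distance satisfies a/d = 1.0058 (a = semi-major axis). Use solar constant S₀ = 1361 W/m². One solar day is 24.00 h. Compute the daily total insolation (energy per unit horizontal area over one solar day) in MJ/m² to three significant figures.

22.9 MJ/m²

Solar declination: sin δ = sin ε · sin λ_s = sin 23.44° × sin 250.3° = -0.37451, so δ = -21.994°.
cos H₀ = −tan(+25.2°) tan(-21.994°) = 0.1901, H₀ = 1.3796 rad.
Bracket: H₀ sin φ sin δ + cos φ cos δ sin H₀ = 1.3796×0.42578×-0.37451 + 0.90483×0.92722×0.98177 = -0.219989 + 0.823682 = 0.603693.
Inverse-square distance factor (a/d)² = 1.0058² = 1.011634.
Q̄ = (S₀/π) × 1.011634 × [bracket] = (1361/π) × 1.011634 × 0.603693 = 264.57 W/m².
Daily total = Q̄ × 24.00 h × 3600 s/h = 264.57 × 24.00 × 3600 / 10⁶ = 22.86 MJ/m².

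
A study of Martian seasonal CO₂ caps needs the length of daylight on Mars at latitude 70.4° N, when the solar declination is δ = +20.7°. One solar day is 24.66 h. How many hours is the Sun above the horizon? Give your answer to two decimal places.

24.66 h

Sunrise equation: cos H₀ = −tan φ · tan δ = -1.0612 ≤ −1, so the Sun never sets (polar day) and H₀ = π.
Daylight = 2H₀/(2π) × 24.66 h = (3.1416/π) × 24.66 = 24.66 h.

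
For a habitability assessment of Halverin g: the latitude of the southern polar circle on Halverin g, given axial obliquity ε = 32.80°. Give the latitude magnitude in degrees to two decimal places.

57.20°

The polar circle is the lowest latitude that experiences at least one full rotation of continuous darkness at the northern-summer solstice; it lies at |ϕ| = 90° − ε = 90° − 32.80° = 57.20°.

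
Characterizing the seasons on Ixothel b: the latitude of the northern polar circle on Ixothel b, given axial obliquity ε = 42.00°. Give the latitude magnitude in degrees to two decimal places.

48.00°

The polar circle is the lowest latitude that experiences at least one full rotation of continuous daylight at the northern-summer solstice; it lies at |φ| = 90° − ε = 90° − 42.00° = 48.00°.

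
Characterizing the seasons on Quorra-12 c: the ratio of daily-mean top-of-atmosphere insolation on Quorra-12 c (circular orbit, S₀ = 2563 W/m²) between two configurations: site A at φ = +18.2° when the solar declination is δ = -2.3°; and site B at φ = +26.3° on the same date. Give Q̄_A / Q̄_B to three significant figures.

Q̄_A / Q̄_B ≈ 1.07

— Configuration A (φ=+18.2°):
cos H₀ = −tan(+18.2°) tan(-2.300°) = 0.0132, H₀ = 1.5576 rad.
Bracket: H₀ sin φ sin δ + cos φ cos δ sin H₀ = 1.5576×0.31233×-0.04013 + 0.94997×0.99919×0.99991 = -0.019523 + 0.949115 = 0.929592.
Q̄ = (S₀/π) × [bracket] = (2563/π) × 0.929592 = 758.39 W/m².
— Configuration B (φ=+26.3°):
cos H₀ = −tan(+26.3°) tan(-2.300°) = 0.0199, H₀ = 1.5509 rad.
Bracket: H₀ sin φ sin δ + cos φ cos δ sin H₀ = 1.5509×0.44307×-0.04013 + 0.89649×0.99919×0.99980 = -0.027576 + 0.895585 = 0.868009.
Q̄ = (S₀/π) × [bracket] = (2563/π) × 0.868009 = 708.15 W/m².
Ratio Q̄_A / Q̄_B = 758.39 / 708.15 = 1.071.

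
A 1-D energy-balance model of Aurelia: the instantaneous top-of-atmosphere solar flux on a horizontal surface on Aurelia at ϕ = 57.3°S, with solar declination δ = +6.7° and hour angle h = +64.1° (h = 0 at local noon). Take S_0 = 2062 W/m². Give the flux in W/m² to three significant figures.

cos θ_z = sin ϕ sin δ + cos ϕ cos δ cos h = -0.098180 + 0.234366 = 0.136186.
Flux = S_0 · cos θ_z = 2062 × 0.136186 = 280.8 W/m².

281 W/m²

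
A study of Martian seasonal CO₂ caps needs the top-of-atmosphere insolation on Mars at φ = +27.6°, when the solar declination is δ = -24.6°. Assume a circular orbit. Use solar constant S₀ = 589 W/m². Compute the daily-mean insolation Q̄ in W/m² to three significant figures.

cos H₀ = −tan(+27.6°) tan(-24.600°) = 0.2394, H₀ = 1.3291 rad.
Bracket: H₀ sin φ sin δ + cos φ cos δ sin H₀ = 1.3291×0.46330×-0.41628 + 0.88620×0.90924×0.97093 = -0.256334 + 0.782345 = 0.526011.
Q̄ = (S₀/π) × [bracket] = (589/π) × 0.526011 = 98.62 W/m².

Q̄ ≈ 98.6 W/m²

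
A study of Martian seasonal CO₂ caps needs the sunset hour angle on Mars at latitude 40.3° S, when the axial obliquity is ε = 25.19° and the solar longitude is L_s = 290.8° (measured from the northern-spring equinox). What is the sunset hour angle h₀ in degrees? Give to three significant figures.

h₀ = 112°

Solar declination: sin δ = sin ε · sin L_s = sin 25.19° × sin 290.8° = -0.39788, so δ = -23.446°.
cos h₀ = −tan ϕ · tan δ = −tan(-40.3°) × tan(-23.446°) = -0.3678, so h₀ = 1.9474 rad = 111.58°.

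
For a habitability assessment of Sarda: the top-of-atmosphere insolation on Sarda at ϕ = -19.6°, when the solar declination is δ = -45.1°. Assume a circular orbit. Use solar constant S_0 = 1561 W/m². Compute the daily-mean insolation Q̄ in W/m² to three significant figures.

cos h₀ = −tan(-19.6°) tan(-45.100°) = -0.3573, h₀ = 1.9362 rad.
Bracket: h₀ sin ϕ sin δ + cos ϕ cos δ sin h₀ = 1.9362×-0.33545×-0.70834 + 0.94206×0.70587×0.93398 = 0.460066 + 0.621070 = 1.081136.
Q̄ = (S_0/π) × [bracket] = (1561/π) × 1.081136 = 537.2 W/m².

Q̄ ≈ 537 W/m²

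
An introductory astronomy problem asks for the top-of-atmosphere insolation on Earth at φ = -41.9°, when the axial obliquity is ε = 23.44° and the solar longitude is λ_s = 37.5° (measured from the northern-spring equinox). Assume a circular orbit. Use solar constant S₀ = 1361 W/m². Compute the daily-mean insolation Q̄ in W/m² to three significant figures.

Solar declination: sin δ = sin ε · sin λ_s = sin 23.44° × sin 37.5° = 0.24216, so δ = +14.014°.
cos H₀ = −tan(-41.9°) tan(+14.014°) = 0.2239, H₀ = 1.3449 rad.
Bracket: H₀ sin φ sin δ + cos φ cos δ sin H₀ = 1.3449×-0.66783×0.24216 + 0.74431×0.97024×0.97460 = -0.217500 + 0.703816 = 0.486316.
Q̄ = (S₀/π) × [bracket] = (1361/π) × 0.486316 = 210.7 W/m².

Q̄ ≈ 211 W/m²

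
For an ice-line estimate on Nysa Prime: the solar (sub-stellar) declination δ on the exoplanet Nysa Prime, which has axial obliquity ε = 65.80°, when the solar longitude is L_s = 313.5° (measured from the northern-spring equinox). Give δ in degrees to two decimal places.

sin δ = sin ε · sin L_s = sin 65.80° × sin 313.5° = -0.661629.
δ = arcsin(-0.661629) = -41.42°.

δ = -41.42°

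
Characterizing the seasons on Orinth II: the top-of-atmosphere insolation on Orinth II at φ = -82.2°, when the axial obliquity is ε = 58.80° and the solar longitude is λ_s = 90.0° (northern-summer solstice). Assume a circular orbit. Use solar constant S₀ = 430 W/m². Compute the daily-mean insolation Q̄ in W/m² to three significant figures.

Solar declination: sin δ = sin ε · sin λ_s = sin 58.80° × sin 90.0° = 0.85536, so δ = +58.800°.
cos H₀ = −tan(-82.2°) tan(+58.800°) = 12.0540 ≥ 1 ⇒ polar night, H₀ = 0 and Q̄ = 0.

Q̄ ≈ 0.00 W/m²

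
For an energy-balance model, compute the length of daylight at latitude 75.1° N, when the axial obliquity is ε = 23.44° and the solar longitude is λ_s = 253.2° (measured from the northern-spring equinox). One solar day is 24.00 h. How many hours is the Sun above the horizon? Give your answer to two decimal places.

Solar declination: sin δ = sin ε · sin λ_s = sin 23.44° × sin 253.2° = -0.38081, so δ = -22.384°.
cos H₀ = −tan φ · tan δ = 1.5478 ≥ 1, so the Sun never rises (polar night) and H₀ = 0.
Daylight = 2H₀/(2π) × 24.00 h = (0.0000/π) × 24.00 = 0.00 h.

0.00 h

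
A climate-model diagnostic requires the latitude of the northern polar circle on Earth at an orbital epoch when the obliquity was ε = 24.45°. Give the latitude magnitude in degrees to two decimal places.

65.55°

The polar circle is the lowest latitude that experiences at least one full rotation of continuous daylight at the northern-summer solstice; it lies at |ϕ| = 90° − ε = 90° − 24.45° = 65.55°.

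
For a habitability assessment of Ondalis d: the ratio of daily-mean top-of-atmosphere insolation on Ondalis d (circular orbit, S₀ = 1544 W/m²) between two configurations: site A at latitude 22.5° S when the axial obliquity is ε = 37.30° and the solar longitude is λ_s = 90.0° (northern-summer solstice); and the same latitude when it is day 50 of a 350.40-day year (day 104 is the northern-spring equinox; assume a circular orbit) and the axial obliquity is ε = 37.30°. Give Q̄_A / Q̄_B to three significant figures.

Q̄_A / Q̄_B ≈ 0.363

— Configuration A (φ=-22.5°):
Solar declination: sin δ = sin ε · sin λ_s = sin 37.30° × sin 90.0° = 0.60599, so δ = +37.300°.
cos H₀ = −tan(-22.5°) tan(+37.300°) = 0.3155, H₀ = 1.2498 rad.
Bracket: H₀ sin φ sin δ + cos φ cos δ sin H₀ = 1.2498×-0.38268×0.60599 + 0.92388×0.79547×0.94891 = -0.289829 + 0.697372 = 0.407543.
Q̄ = (S₀/π) × [bracket] = (1544/π) × 0.407543 = 200.30 W/m².
— Configuration B (φ=-22.5°):
Solar longitude: λ_s = 360° × (50 − 104)/350.40 = -55.479°, i.e. -55.479° + 360° = 304.521°.
sin δ = sin 37.30° × sin 304.521° = -0.49929, so δ = -29.953°.
cos H₀ = −tan(-22.5°) tan(-29.953°) = -0.2387, H₀ = 1.8118 rad.
Bracket: H₀ sin φ sin δ + cos φ cos δ sin H₀ = 1.8118×-0.38268×-0.49929 + 0.92388×0.86644×0.97110 = 0.346178 + 0.777353 = 1.123531.
Q̄ = (S₀/π) × [bracket] = (1544/π) × 1.123531 = 552.18 W/m².
Ratio Q̄_A / Q̄_B = 200.30 / 552.18 = 0.3627.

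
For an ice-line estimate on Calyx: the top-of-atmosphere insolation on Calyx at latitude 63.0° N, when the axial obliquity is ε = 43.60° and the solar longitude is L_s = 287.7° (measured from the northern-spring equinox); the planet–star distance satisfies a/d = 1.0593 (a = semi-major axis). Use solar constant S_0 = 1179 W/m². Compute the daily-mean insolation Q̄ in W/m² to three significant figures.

Q̄ ≈ 0.00 W/m²

Solar declination: sin δ = sin ε · sin L_s = sin 43.60° × sin 287.7° = -0.65697, so δ = -41.069°.
cos h₀ = −tan(+63.0°) tan(-41.069°) = 1.7103 ≥ 1 ⇒ polar night, h₀ = 0 and Q̄ = 0.
Inverse-square distance factor (a/d)² = 1.0593² = 1.122116.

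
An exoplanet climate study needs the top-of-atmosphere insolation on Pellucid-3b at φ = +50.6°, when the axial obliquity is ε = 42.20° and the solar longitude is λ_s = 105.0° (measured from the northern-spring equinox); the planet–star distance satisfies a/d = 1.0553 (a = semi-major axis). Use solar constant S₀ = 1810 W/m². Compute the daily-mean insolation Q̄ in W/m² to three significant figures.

Q̄ ≈ 1.01e+03 W/m²

Solar declination: sin δ = sin ε · sin λ_s = sin 42.20° × sin 105.0° = 0.64883, so δ = +40.454°.
cos H₀ = −tan(+50.6°) tan(+40.454°) = -1.0381 ≤ −1 ⇒ polar day, H₀ = π.
Bracket: H₀ sin φ sin δ + cos φ cos δ sin H₀ = 3.1416×0.77273×0.64883 + 0.63473×0.76093×0.00000 = 1.575105 + 0.000000 = 1.575105.
Inverse-square distance factor (a/d)² = 1.0553² = 1.113658.
Q̄ = (S₀/π) × 1.113658 × [bracket] = (1810/π) × 1.113658 × 1.575105 = 1011 W/m².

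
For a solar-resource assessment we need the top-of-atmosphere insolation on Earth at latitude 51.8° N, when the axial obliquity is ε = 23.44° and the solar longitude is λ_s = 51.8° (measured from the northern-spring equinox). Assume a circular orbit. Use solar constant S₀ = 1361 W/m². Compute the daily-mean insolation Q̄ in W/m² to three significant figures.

Q̄ ≈ 444 W/m²

Solar declination: sin δ = sin ε · sin λ_s = sin 23.44° × sin 51.8° = 0.31260, so δ = +18.216°.
cos H₀ = −tan(+51.8°) tan(+18.216°) = -0.4182, H₀ = 2.0023 rad.
Bracket: H₀ sin φ sin δ + cos φ cos δ sin H₀ = 2.0023×0.78586×0.31260 + 0.61841×0.94988×0.90835 = 0.491885 + 0.533579 = 1.025464.
Q̄ = (S₀/π) × [bracket] = (1361/π) × 1.025464 = 444.3 W/m².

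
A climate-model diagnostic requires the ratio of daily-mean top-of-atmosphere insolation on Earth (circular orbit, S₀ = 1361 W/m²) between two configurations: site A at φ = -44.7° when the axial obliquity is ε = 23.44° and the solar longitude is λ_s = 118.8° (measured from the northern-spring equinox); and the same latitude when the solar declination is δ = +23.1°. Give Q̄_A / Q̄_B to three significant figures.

Q̄_A / Q̄_B ≈ 1.17

— Configuration A (φ=-44.7°):
Solar declination: sin δ = sin ε · sin λ_s = sin 23.44° × sin 118.8° = 0.34858, so δ = +20.401°.
cos H₀ = −tan(-44.7°) tan(+20.401°) = 0.3680, H₀ = 1.1939 rad.
Bracket: H₀ sin φ sin δ + cos φ cos δ sin H₀ = 1.1939×-0.70339×0.34858 + 0.71080×0.93728×0.92981 = -0.292730 + 0.619457 = 0.326727.
Q̄ = (S₀/π) × [bracket] = (1361/π) × 0.326727 = 141.54 W/m².
— Configuration B (φ=-44.7°):
cos H₀ = −tan(-44.7°) tan(+23.100°) = 0.4221, H₀ = 1.1350 rad.
Bracket: H₀ sin φ sin δ + cos φ cos δ sin H₀ = 1.1350×-0.70339×0.39234 + 0.71080×0.91982×0.90655 = -0.313224 + 0.592710 = 0.279486.
Q̄ = (S₀/π) × [bracket] = (1361/π) × 0.279486 = 121.08 W/m².
Ratio Q̄_A / Q̄_B = 141.54 / 121.08 = 1.169.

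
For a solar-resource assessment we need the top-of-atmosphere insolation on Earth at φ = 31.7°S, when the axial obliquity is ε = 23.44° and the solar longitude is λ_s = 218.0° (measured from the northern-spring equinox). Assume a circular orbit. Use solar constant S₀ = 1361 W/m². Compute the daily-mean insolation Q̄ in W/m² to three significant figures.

Q̄ ≈ 449 W/m²

Solar declination: sin δ = sin ε · sin λ_s = sin 23.44° × sin 218.0° = -0.24490, so δ = -14.176°.
cos H₀ = −tan(-31.7°) tan(-14.176°) = -0.1560, H₀ = 1.7274 rad.
Bracket: H₀ sin φ sin δ + cos φ cos δ sin H₀ = 1.7274×-0.52547×-0.24490 + 0.85081×0.96955×0.98776 = 0.222295 + 0.814806 = 1.037101.
Q̄ = (S₀/π) × [bracket] = (1361/π) × 1.037101 = 449.3 W/m².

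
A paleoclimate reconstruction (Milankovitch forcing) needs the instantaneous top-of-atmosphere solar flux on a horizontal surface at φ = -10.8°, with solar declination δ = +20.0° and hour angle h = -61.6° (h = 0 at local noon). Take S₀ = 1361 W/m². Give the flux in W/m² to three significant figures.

cos θ_z = sin φ sin δ + cos φ cos δ cos h = -0.064088 + 0.439024 = 0.374936.
Flux = S₀ · cos θ_z = 1361 × 0.374936 = 510.3 W/m².

510 W/m²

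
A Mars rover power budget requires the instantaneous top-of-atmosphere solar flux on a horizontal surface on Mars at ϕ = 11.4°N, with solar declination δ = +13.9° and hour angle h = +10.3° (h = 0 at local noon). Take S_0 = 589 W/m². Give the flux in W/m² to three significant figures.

cos θ_z = sin ϕ sin δ + cos ϕ cos δ cos h = 0.047483 + 0.936231 = 0.983714.
Flux = S_0 · cos θ_z = 589 × 0.983714 = 579.4 W/m².

579 W/m²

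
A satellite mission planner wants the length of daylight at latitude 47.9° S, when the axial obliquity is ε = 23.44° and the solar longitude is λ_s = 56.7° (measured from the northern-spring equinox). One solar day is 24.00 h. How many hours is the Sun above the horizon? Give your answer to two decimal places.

Solar declination: sin δ = sin ε · sin λ_s = sin 23.44° × sin 56.7° = 0.33247, so δ = +19.419°.
cos H₀ = −tan φ · tan δ = −tan(-47.9°) × tan(+19.419°) = 0.3902, so H₀ = 1.1700 rad = 67.04°.
Daylight = 2H₀/(2π) × 24.00 h = (1.1700/π) × 24.00 = 8.94 h.

8.94 h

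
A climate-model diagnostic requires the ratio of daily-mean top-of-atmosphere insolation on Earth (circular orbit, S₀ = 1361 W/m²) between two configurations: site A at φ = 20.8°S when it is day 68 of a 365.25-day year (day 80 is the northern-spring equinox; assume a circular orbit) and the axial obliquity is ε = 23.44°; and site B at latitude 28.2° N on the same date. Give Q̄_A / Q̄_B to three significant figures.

— Configuration A (φ=-20.8°):
Solar longitude: λ_s = 360° × (68 − 80)/365.25 = -11.828°, i.e. -11.828° + 360° = 348.172°.
sin δ = sin 23.44° × sin 348.172° = -0.08153, so δ = -4.677°.
cos H₀ = −tan(-20.8°) tan(-4.677°) = -0.0311, H₀ = 1.6019 rad.
Bracket: H₀ sin φ sin δ + cos φ cos δ sin H₀ = 1.6019×-0.35511×-0.08153 + 0.93483×0.99667×0.99952 = 0.046378 + 0.931270 = 0.977648.
Q̄ = (S₀/π) × [bracket] = (1361/π) × 0.977648 = 423.54 W/m².
— Configuration B (φ=+28.2°):
cos H₀ = −tan(+28.2°) tan(-4.677°) = 0.0439, H₀ = 1.5269 rad.
Bracket: H₀ sin φ sin δ + cos φ cos δ sin H₀ = 1.5269×0.47255×-0.08153 + 0.88130×0.99667×0.99904 = -0.058827 + 0.877522 = 0.818695.
Q̄ = (S₀/π) × [bracket] = (1361/π) × 0.818695 = 354.67 W/m².
Ratio Q̄_A / Q̄_B = 423.54 / 354.67 = 1.194.

Q̄_A / Q̄_B ≈ 1.19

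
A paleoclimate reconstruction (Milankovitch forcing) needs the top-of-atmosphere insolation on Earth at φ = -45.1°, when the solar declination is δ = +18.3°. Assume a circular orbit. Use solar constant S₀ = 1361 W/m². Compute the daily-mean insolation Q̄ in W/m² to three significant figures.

cos H₀ = −tan(-45.1°) tan(+18.300°) = 0.3319, H₀ = 1.2325 rad.
Bracket: H₀ sin φ sin δ + cos φ cos δ sin H₀ = 1.2325×-0.70834×0.31399 + 0.70587×0.94943×0.94332 = -0.274122 + 0.632189 = 0.358067.
Q̄ = (S₀/π) × [bracket] = (1361/π) × 0.358067 = 155.1 W/m².

Q̄ ≈ 155 W/m²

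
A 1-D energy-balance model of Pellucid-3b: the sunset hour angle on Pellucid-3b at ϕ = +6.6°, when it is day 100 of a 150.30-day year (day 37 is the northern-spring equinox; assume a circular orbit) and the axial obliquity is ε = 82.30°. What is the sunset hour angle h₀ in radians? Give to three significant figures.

Solar longitude: L_s = 360° × (100 − 37)/150.30 = 150.898°.
sin δ = sin 82.30° × sin 150.898° = 0.48198, so δ = +28.815°.
cos h₀ = −tan ϕ · tan δ = −tan(+6.6°) × tan(+28.815°) = -0.0636, so h₀ = 1.6345 rad = 93.65°.

h₀ = 1.63 rad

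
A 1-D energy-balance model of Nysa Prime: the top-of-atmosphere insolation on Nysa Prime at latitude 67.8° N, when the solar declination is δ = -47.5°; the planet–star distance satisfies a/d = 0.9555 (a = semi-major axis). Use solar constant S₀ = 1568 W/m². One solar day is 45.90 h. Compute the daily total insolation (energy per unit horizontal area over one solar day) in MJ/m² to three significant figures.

cos H₀ = −tan(+67.8°) tan(-47.500°) = 2.6742 ≥ 1 ⇒ polar night, H₀ = 0 and Q̄ = 0.
Inverse-square distance factor (a/d)² = 0.9555² = 0.912980.
Daily total = Q̄ × 45.90 h × 3600 s/h = 0.00 MJ/m².

0.00 MJ/m²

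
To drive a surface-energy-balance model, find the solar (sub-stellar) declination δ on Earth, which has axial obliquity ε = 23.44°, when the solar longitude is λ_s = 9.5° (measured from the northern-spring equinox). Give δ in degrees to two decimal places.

sin δ = sin ε · sin λ_s = sin 23.44° × sin 9.5° = 0.065654.
δ = arcsin(0.065654) = +3.76°.

δ = +3.76°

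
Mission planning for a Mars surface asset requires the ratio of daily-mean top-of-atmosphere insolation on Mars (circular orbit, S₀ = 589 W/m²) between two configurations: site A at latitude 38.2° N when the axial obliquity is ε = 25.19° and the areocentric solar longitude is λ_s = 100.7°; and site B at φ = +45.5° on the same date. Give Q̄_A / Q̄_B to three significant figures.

Q̄_A / Q̄_B ≈ 0.992

— Configuration A (φ=+38.2°):
sin δ = sin 25.19° × sin 100.7° = 0.41822, so δ = +24.722°.
cos H₀ = −tan(+38.2°) tan(+24.722°) = -0.3623, H₀ = 1.9415 rad.
Bracket: H₀ sin φ sin δ + cos φ cos δ sin H₀ = 1.9415×0.61841×0.41822 + 0.78586×0.90835×0.93206 = 0.502133 + 0.665338 = 1.167471.
Q̄ = (S₀/π) × [bracket] = (589/π) × 1.167471 = 218.88 W/m².
— Configuration B (φ=+45.5°):
cos H₀ = −tan(+45.5°) tan(+24.722°) = -0.4685, H₀ = 2.0584 rad.
Bracket: H₀ sin φ sin δ + cos φ cos δ sin H₀ = 2.0584×0.71325×0.41822 + 0.70091×0.90835×0.88345 = 0.614011 + 0.562468 = 1.176479.
Q̄ = (S₀/π) × [bracket] = (589/π) × 1.176479 = 220.57 W/m².
Ratio Q̄_A / Q̄_B = 218.88 / 220.57 = 0.9923.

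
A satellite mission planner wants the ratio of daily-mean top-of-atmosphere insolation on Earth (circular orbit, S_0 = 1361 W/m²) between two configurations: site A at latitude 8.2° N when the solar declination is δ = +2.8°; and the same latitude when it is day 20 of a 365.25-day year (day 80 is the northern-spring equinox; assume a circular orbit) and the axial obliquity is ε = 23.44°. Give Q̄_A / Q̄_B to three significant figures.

Q̄_A / Q̄_B ≈ 1.17

— Configuration A (ϕ=+8.2°):
cos h₀ = −tan(+8.2°) tan(+2.800°) = -0.0070, h₀ = 1.5778 rad.
Bracket: h₀ sin ϕ sin δ + cos ϕ cos δ sin h₀ = 1.5778×0.14263×0.04885 + 0.98978×0.99881×0.99998 = 0.010993 + 0.988582 = 0.999575.
Q̄ = (S_0/π) × [bracket] = (1361/π) × 0.999575 = 433.04 W/m².
— Configuration B (ϕ=+8.2°):
Solar longitude: L_s = 360° × (20 − 80)/365.25 = -59.138°, i.e. -59.138° + 360° = 300.862°.
sin δ = sin 23.44° × sin 300.862° = -0.34146, so δ = -19.966°.
cos h₀ = −tan(+8.2°) tan(-19.966°) = 0.0524, h₀ = 1.5184 rad.
Bracket: h₀ sin ϕ sin δ + cos ϕ cos δ sin h₀ = 1.5184×0.14263×-0.34146 + 0.98978×0.93990×0.99863 = -0.073950 + 0.929020 = 0.855070.
Q̄ = (S_0/π) × [bracket] = (1361/π) × 0.855070 = 370.43 W/m².
Ratio Q̄_A / Q̄_B = 433.04 / 370.43 = 1.169.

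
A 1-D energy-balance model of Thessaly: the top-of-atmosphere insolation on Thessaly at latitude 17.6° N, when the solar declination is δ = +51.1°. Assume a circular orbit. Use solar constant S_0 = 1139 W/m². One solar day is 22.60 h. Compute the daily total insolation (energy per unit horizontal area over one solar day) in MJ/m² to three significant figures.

29.9 MJ/m²

cos h₀ = −tan(+17.6°) tan(+51.100°) = -0.3931, h₀ = 1.9748 rad.
Bracket: h₀ sin ϕ sin δ + cos ϕ cos δ sin h₀ = 1.9748×0.30237×0.77824 + 0.95319×0.62796×0.91948 = 0.464703 + 0.550369 = 1.015072.
Q̄ = (S_0/π) × [bracket] = (1139/π) × 1.015072 = 368.02 W/m².
Daily total = Q̄ × 22.60 h × 3600 s/h = 368.02 × 22.60 × 3600 / 10⁶ = 29.94 MJ/m².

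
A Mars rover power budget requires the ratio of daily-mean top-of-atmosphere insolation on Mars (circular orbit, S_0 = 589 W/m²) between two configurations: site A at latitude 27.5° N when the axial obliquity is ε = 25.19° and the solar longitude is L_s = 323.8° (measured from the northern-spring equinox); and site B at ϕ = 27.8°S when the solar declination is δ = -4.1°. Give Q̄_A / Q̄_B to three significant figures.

Q̄_A / Q̄_B ≈ 0.731

— Configuration A (ϕ=+27.5°):
Solar declination: sin δ = sin ε · sin L_s = sin 25.19° × sin 323.8° = -0.25137, so δ = -14.559°.
cos h₀ = −tan(+27.5°) tan(-14.559°) = 0.1352, h₀ = 1.4352 rad.
Bracket: h₀ sin ϕ sin δ + cos ϕ cos δ sin h₀ = 1.4352×0.46175×-0.25137 + 0.88701×0.96789×0.99082 = -0.166584 + 0.850647 = 0.684063.
Q̄ = (S_0/π) × [bracket] = (589/π) × 0.684063 = 128.25 W/m².
— Configuration B (ϕ=-27.8°):
cos h₀ = −tan(-27.8°) tan(-4.100°) = -0.0378, h₀ = 1.6086 rad.
Bracket: h₀ sin ϕ sin δ + cos ϕ cos δ sin h₀ = 1.6086×-0.46639×-0.07150 + 0.88458×0.99744×0.99929 = 0.053642 + 0.881689 = 0.935331.
Q̄ = (S_0/π) × [bracket] = (589/π) × 0.935331 = 175.36 W/m².
Ratio Q̄_A / Q̄_B = 128.25 / 175.36 = 0.7314.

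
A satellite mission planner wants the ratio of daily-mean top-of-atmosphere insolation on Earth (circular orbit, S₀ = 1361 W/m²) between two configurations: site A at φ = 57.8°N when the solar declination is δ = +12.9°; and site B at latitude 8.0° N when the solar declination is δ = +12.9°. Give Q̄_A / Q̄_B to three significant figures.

Q̄_A / Q̄_B ≈ 0.839

— Configuration A (φ=+57.8°):
cos H₀ = −tan(+57.8°) tan(+12.900°) = -0.3637, H₀ = 1.9430 rad.
Bracket: H₀ sin φ sin δ + cos φ cos δ sin H₀ = 1.9430×0.84619×0.22325 + 0.53288×0.97476×0.93152 = 0.367056 + 0.483860 = 0.850916.
Q̄ = (S₀/π) × [bracket] = (1361/π) × 0.850916 = 368.63 W/m².
— Configuration B (φ=+8.0°):
cos H₀ = −tan(+8.0°) tan(+12.900°) = -0.0322, H₀ = 1.6030 rad.
Bracket: H₀ sin φ sin δ + cos φ cos δ sin H₀ = 1.6030×0.13917×0.22325 + 0.99027×0.97476×0.99948 = 0.049805 + 0.964774 = 1.014579.
Q̄ = (S₀/π) × [bracket] = (1361/π) × 1.014579 = 439.54 W/m².
Ratio Q̄_A / Q̄_B = 368.63 / 439.54 = 0.8387.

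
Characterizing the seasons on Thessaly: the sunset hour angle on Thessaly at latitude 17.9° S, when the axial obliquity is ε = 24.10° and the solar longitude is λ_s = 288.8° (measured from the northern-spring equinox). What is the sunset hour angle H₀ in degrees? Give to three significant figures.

Solar declination: sin δ = sin ε · sin λ_s = sin 24.10° × sin 288.8° = -0.38655, so δ = -22.740°.
cos H₀ = −tan φ · tan δ = −tan(-17.9°) × tan(-22.740°) = -0.1354, so H₀ = 1.7066 rad = 97.78°.

H₀ = 97.8°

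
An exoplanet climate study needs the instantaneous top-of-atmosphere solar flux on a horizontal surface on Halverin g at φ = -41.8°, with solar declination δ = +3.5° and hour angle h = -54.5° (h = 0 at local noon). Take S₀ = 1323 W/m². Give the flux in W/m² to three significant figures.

518 W/m²

cos θ_z = sin φ sin δ + cos φ cos δ cos h = -0.040691 + 0.432093 = 0.391402.
Flux = S₀ · cos θ_z = 1323 × 0.391402 = 517.8 W/m².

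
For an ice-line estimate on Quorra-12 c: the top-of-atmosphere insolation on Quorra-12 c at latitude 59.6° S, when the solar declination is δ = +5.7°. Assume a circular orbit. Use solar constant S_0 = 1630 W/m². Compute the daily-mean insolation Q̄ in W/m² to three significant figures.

cos h₀ = −tan(-59.6°) tan(+5.700°) = 0.1701, h₀ = 1.3998 rad.
Bracket: h₀ sin ϕ sin δ + cos ϕ cos δ sin h₀ = 1.3998×-0.86251×0.09932 + 0.50603×0.99506×0.98542 = -0.119913 + 0.496189 = 0.376276.
Q̄ = (S_0/π) × [bracket] = (1630/π) × 0.376276 = 195.2 W/m².

Q̄ ≈ 195 W/m²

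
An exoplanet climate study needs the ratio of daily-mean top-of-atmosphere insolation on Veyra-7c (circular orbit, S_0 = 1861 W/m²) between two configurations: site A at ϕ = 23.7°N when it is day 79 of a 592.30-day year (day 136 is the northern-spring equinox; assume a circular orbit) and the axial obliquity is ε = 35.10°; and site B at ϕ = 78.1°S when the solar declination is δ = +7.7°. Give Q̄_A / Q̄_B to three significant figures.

— Configuration A (ϕ=+23.7°):
Solar longitude: L_s = 360° × (79 − 136)/592.30 = -34.645°, i.e. -34.645° + 360° = 325.355°.
sin δ = sin 35.10° × sin 325.355° = -0.32688, so δ = -19.080°.
cos h₀ = −tan(+23.7°) tan(-19.080°) = 0.1518, h₀ = 1.4184 rad.
Bracket: h₀ sin ϕ sin δ + cos ϕ cos δ sin h₀ = 1.4184×0.40195×-0.32688 + 0.91566×0.94507×0.98841 = -0.186363 + 0.855333 = 0.668970.
Q̄ = (S_0/π) × [bracket] = (1861/π) × 0.668970 = 396.28 W/m².
— Configuration B (ϕ=-78.1°):
cos h₀ = −tan(-78.1°) tan(+7.700°) = 0.6416, h₀ = 0.8742 rad.
Bracket: h₀ sin ϕ sin δ + cos ϕ cos δ sin h₀ = 0.8742×-0.97851×0.13399 + 0.20620×0.99098×0.76704 = -0.114617 + 0.156737 = 0.042120.
Q̄ = (S_0/π) × [bracket] = (1861/π) × 0.042120 = 24.951 W/m².
Ratio Q̄_A / Q̄_B = 396.28 / 24.951 = 15.88.

Q̄_A / Q̄_B ≈ 15.9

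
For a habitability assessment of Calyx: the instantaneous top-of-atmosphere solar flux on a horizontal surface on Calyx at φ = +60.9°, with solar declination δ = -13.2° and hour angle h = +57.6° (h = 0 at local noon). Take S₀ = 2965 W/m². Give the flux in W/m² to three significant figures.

cos θ_z = sin φ sin δ + cos φ cos δ cos h = -0.199527 + 0.253706 = 0.054179.
Flux = S₀ · cos θ_z = 2965 × 0.054179 = 160.6 W/m².

161 W/m²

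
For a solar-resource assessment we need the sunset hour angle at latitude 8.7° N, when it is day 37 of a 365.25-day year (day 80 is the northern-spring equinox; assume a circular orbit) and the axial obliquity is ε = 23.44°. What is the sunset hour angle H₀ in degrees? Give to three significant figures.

H₀ = 87.6°

Solar longitude: λ_s = 360° × (37 − 80)/365.25 = -42.382°, i.e. -42.382° + 360° = 317.618°.
sin δ = sin 23.44° × sin 317.618° = -0.26814, so δ = -15.553°.
cos H₀ = −tan φ · tan δ = −tan(+8.7°) × tan(-15.553°) = 0.0426, so H₀ = 1.5282 rad = 87.56°.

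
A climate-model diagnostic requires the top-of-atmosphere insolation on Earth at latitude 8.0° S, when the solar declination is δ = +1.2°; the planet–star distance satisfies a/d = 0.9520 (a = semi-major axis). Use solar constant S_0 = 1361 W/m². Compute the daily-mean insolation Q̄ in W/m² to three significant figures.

cos h₀ = −tan(-8.0°) tan(+1.200°) = 0.0029, h₀ = 1.5679 rad.
Bracket: h₀ sin ϕ sin δ + cos ϕ cos δ sin h₀ = 1.5679×-0.13917×0.02094 + 0.99027×0.99978×1.00000 = -0.004569 + 0.990052 = 0.985483.
Inverse-square distance factor (a/d)² = 0.9520² = 0.906304.
Q̄ = (S_0/π) × 0.906304 × [bracket] = (1361/π) × 0.906304 × 0.985483 = 386.9 W/m².

Q̄ ≈ 387 W/m²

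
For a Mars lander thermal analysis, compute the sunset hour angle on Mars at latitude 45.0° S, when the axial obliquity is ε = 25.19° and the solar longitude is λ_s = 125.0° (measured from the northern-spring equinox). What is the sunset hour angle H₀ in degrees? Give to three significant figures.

H₀ = 68.2°

Solar declination: sin δ = sin ε · sin λ_s = sin 25.19° × sin 125.0° = 0.34865, so δ = +20.405°.
cos H₀ = −tan φ · tan δ = −tan(-45.0°) × tan(+20.405°) = 0.3720, so H₀ = 1.1896 rad = 68.16°.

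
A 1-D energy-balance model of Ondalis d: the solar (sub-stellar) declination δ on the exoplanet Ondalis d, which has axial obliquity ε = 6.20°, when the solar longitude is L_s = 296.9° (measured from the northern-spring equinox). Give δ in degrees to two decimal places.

sin δ = sin ε · sin L_s = sin 6.20° × sin 296.9° = -0.096314.
δ = arcsin(-0.096314) = -5.53°.

δ = -5.53°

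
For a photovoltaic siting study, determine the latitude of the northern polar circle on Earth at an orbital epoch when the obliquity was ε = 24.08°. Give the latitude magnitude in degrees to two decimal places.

65.92°

The polar circle is the lowest latitude that experiences at least one full rotation of continuous daylight at the northern-summer solstice; it lies at |φ| = 90° − ε = 90° − 24.08° = 65.92°.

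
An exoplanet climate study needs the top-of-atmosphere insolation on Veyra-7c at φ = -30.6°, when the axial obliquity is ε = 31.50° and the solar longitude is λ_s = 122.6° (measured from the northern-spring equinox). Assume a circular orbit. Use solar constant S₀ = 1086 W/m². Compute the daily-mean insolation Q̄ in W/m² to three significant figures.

Q̄ ≈ 157 W/m²

Solar declination: sin δ = sin ε · sin λ_s = sin 31.50° × sin 122.6° = 0.44018, so δ = +26.115°.
cos H₀ = −tan(-30.6°) tan(+26.115°) = 0.2899, H₀ = 1.2767 rad.
Bracket: H₀ sin φ sin δ + cos φ cos δ sin H₀ = 1.2767×-0.50904×0.44018 + 0.86074×0.89791×0.95705 = -0.286069 + 0.739672 = 0.453603.
Q̄ = (S₀/π) × [bracket] = (1086/π) × 0.453603 = 156.8 W/m².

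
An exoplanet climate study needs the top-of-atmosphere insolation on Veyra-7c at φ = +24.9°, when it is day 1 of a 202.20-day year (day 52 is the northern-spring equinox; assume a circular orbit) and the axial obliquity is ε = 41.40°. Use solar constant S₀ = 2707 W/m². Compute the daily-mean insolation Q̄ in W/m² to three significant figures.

Q̄ ≈ 259 W/m²

Solar longitude: λ_s = 360° × (1 − 52)/202.20 = -90.801°, i.e. -90.801° + 360° = 269.199°.
sin δ = sin 41.40° × sin 269.199° = -0.66125, so δ = -41.395°.
cos H₀ = −tan(+24.9°) tan(-41.395°) = 0.4092, H₀ = 1.1493 rad.
Bracket: H₀ sin φ sin δ + cos φ cos δ sin H₀ = 1.1493×0.42104×-0.66125 + 0.90704×0.75017×0.91246 = -0.319980 + 0.620869 = 0.300889.
Q̄ = (S₀/π) × [bracket] = (2707/π) × 0.300889 = 259.3 W/m².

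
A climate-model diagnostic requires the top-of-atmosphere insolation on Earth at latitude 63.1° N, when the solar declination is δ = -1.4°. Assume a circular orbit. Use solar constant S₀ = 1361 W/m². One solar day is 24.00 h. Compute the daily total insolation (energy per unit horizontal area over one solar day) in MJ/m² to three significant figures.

cos H₀ = −tan(+63.1°) tan(-1.400°) = 0.0482, H₀ = 1.5226 rad.
Bracket: H₀ sin φ sin δ + cos φ cos δ sin H₀ = 1.5226×0.89180×-0.02443 + 0.45243×0.99970×0.99884 = -0.033172 + 0.451770 = 0.418598.
Q̄ = (S₀/π) × [bracket] = (1361/π) × 0.418598 = 181.34 W/m².
Daily total = Q̄ × 24.00 h × 3600 s/h = 181.34 × 24.00 × 3600 / 10⁶ = 15.67 MJ/m².

15.7 MJ/m²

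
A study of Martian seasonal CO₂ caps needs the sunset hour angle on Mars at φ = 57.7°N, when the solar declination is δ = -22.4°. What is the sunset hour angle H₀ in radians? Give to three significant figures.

H₀ = 0.861 rad

cos H₀ = −tan φ · tan δ = −tan(+57.7°) × tan(-22.400°) = 0.6520, so H₀ = 0.8606 rad = 49.31°.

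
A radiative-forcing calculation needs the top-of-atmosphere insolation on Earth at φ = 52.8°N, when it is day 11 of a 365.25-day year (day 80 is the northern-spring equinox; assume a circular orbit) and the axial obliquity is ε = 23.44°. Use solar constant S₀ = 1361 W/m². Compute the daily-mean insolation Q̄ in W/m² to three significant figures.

Q̄ ≈ 77.6 W/m²

Solar longitude: λ_s = 360° × (11 − 80)/365.25 = -68.008°, i.e. -68.008° + 360° = 291.992°.
sin δ = sin 23.44° × sin 291.992° = -0.36884, so δ = -21.644°.
cos H₀ = −tan(+52.8°) tan(-21.644°) = 0.5228, H₀ = 1.0207 rad.
Bracket: H₀ sin φ sin δ + cos φ cos δ sin H₀ = 1.0207×0.79653×-0.36884 + 0.60460×0.92949×0.85246 = -0.299874 + 0.479057 = 0.179183.
Q̄ = (S₀/π) × [bracket] = (1361/π) × 0.179183 = 77.63 W/m².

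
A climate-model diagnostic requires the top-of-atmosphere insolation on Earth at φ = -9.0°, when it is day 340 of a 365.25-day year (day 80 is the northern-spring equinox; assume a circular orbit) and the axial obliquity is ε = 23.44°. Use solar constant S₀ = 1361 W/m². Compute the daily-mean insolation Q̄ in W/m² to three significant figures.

Q̄ ≈ 437 W/m²

Solar longitude: λ_s = 360° × (340 − 80)/365.25 = 256.263°.
sin δ = sin 23.44° × sin 256.263° = -0.38641, so δ = -22.731°.
cos H₀ = −tan(-9.0°) tan(-22.731°) = -0.0664, H₀ = 1.6372 rad.
Bracket: H₀ sin φ sin δ + cos φ cos δ sin H₀ = 1.6372×-0.15643×-0.38641 + 0.98769×0.92233×0.99780 = 0.098962 + 0.908972 = 1.007934.
Q̄ = (S₀/π) × [bracket] = (1361/π) × 1.007934 = 436.7 W/m².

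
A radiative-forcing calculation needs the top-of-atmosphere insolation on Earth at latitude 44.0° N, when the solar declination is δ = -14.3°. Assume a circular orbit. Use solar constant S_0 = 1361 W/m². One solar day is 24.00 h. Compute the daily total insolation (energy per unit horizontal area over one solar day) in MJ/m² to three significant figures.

cos h₀ = −tan(+44.0°) tan(-14.300°) = 0.2462, h₀ = 1.3221 rad.
Bracket: h₀ sin ϕ sin δ + cos ϕ cos δ sin h₀ = 1.3221×0.69466×-0.24700 + 0.71934×0.96902×0.96923 = -0.226847 + 0.675606 = 0.448759.
Q̄ = (S_0/π) × [bracket] = (1361/π) × 0.448759 = 194.41 W/m².
Daily total = Q̄ × 24.00 h × 3600 s/h = 194.41 × 24.00 × 3600 / 10⁶ = 16.80 MJ/m².

16.8 MJ/m²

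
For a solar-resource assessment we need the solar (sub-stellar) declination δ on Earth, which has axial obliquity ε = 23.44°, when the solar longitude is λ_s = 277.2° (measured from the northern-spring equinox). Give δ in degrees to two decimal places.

δ = -23.24°

sin δ = sin ε · sin λ_s = sin 23.44° × sin 277.2° = -0.394652.
δ = arcsin(-0.394652) = -23.24°.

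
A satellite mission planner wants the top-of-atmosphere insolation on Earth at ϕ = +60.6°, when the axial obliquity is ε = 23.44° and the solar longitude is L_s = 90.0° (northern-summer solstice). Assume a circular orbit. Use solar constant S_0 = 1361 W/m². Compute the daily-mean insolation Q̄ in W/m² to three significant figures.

Q̄ ≈ 492 W/m²

Solar declination: sin δ = sin ε · sin L_s = sin 23.44° × sin 90.0° = 0.39779, so δ = +23.440°.
cos h₀ = −tan(+60.6°) tan(+23.440°) = -0.7695, h₀ = 2.4488 rad.
Bracket: h₀ sin ϕ sin δ + cos ϕ cos δ sin h₀ = 2.4488×0.87121×0.39779 + 0.49090×0.91748×0.63870 = 0.848653 + 0.287665 = 1.136318.
Q̄ = (S_0/π) × [bracket] = (1361/π) × 1.136318 = 492.3 W/m².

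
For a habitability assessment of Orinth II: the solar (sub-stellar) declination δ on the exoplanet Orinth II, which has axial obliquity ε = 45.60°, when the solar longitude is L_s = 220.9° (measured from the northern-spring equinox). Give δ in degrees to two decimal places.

sin δ = sin ε · sin L_s = sin 45.60° × sin 220.9° = -0.467794.
δ = arcsin(-0.467794) = -27.89°.

δ = -27.89°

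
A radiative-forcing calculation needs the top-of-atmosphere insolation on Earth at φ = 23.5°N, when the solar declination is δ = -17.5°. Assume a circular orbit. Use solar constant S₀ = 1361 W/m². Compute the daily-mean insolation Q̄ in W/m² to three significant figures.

cos H₀ = −tan(+23.5°) tan(-17.500°) = 0.1371, H₀ = 1.4333 rad.
Bracket: H₀ sin φ sin δ + cos φ cos δ sin H₀ = 1.4333×0.39875×-0.30071 + 0.91706×0.95372×0.99056 = -0.171864 + 0.866362 = 0.694498.
Q̄ = (S₀/π) × [bracket] = (1361/π) × 0.694498 = 300.9 W/m².

Q̄ ≈ 301 W/m²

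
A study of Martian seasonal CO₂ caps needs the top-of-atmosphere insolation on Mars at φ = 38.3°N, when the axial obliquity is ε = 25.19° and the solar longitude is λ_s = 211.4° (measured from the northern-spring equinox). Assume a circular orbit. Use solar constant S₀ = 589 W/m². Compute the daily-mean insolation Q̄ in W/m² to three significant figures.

Q̄ ≈ 105 W/m²

Solar declination: sin δ = sin ε · sin λ_s = sin 25.19° × sin 211.4° = -0.22175, so δ = -12.812°.
cos H₀ = −tan(+38.3°) tan(-12.812°) = 0.1796, H₀ = 1.3902 rad.
Bracket: H₀ sin φ sin δ + cos φ cos δ sin H₀ = 1.3902×0.61978×-0.22175 + 0.78478×0.97510×0.98374 = -0.191064 + 0.752796 = 0.561732.
Q̄ = (S₀/π) × [bracket] = (589/π) × 0.561732 = 105.3 W/m².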